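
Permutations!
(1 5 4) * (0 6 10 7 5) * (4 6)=[4, 0, 2, 3, 1, 6, 10, 5, 8, 9, 7]=(0 4 1)(5 6 10 7)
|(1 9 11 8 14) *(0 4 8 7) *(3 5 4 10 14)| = |(0 10 14 1 9 11 7)(3 5 4 8)| = 28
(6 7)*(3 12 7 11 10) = (3 12 7 6 11 10) = [0, 1, 2, 12, 4, 5, 11, 6, 8, 9, 3, 10, 7]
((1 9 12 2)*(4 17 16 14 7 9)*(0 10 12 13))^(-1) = (0 13 9 7 14 16 17 4 1 2 12 10) = [13, 2, 12, 3, 1, 5, 6, 14, 8, 7, 0, 11, 10, 9, 16, 15, 17, 4]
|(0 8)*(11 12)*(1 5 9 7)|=|(0 8)(1 5 9 7)(11 12)|=4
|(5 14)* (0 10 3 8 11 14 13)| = 8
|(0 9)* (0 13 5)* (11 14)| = 4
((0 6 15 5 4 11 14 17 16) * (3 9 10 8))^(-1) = [16, 1, 2, 8, 5, 15, 0, 7, 10, 3, 9, 4, 12, 13, 11, 6, 17, 14] = (0 16 17 14 11 4 5 15 6)(3 8 10 9)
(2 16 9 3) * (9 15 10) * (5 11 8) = (2 16 15 10 9 3)(5 11 8) = [0, 1, 16, 2, 4, 11, 6, 7, 5, 3, 9, 8, 12, 13, 14, 10, 15]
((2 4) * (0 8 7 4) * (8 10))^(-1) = (0 2 4 7 8 10) = [2, 1, 4, 3, 7, 5, 6, 8, 10, 9, 0]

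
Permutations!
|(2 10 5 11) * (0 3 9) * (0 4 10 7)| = 9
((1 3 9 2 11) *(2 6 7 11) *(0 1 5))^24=(11)=[0, 1, 2, 3, 4, 5, 6, 7, 8, 9, 10, 11]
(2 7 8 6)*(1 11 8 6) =(1 11 8)(2 7 6) =[0, 11, 7, 3, 4, 5, 2, 6, 1, 9, 10, 8]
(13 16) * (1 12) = (1 12)(13 16) = [0, 12, 2, 3, 4, 5, 6, 7, 8, 9, 10, 11, 1, 16, 14, 15, 13]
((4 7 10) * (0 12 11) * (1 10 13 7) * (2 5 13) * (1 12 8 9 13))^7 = (0 1 9 4 7 11 5 8 10 13 12 2) = [1, 9, 0, 3, 7, 8, 6, 11, 10, 4, 13, 5, 2, 12]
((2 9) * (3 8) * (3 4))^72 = (9) = [0, 1, 2, 3, 4, 5, 6, 7, 8, 9]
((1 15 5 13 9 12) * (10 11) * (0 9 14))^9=(0 9 12 1 15 5 13 14)(10 11)=[9, 15, 2, 3, 4, 13, 6, 7, 8, 12, 11, 10, 1, 14, 0, 5]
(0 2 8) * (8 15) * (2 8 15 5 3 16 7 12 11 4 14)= (0 8)(2 5 3 16 7 12 11 4 14)= [8, 1, 5, 16, 14, 3, 6, 12, 0, 9, 10, 4, 11, 13, 2, 15, 7]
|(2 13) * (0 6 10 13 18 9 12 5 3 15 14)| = 12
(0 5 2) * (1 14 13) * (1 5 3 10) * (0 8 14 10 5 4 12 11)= [3, 10, 8, 5, 12, 2, 6, 7, 14, 9, 1, 0, 11, 4, 13]= (0 3 5 2 8 14 13 4 12 11)(1 10)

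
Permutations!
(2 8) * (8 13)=(2 13 8)=[0, 1, 13, 3, 4, 5, 6, 7, 2, 9, 10, 11, 12, 8]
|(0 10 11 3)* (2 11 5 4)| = 7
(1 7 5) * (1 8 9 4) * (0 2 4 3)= (0 2 4 1 7 5 8 9 3)= [2, 7, 4, 0, 1, 8, 6, 5, 9, 3]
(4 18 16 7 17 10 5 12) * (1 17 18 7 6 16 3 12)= [0, 17, 2, 12, 7, 1, 16, 18, 8, 9, 5, 11, 4, 13, 14, 15, 6, 10, 3]= (1 17 10 5)(3 12 4 7 18)(6 16)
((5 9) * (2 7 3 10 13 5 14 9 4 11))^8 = [0, 1, 2, 3, 4, 5, 6, 7, 8, 9, 10, 11, 12, 13, 14] = (14)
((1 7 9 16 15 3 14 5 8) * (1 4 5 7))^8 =[0, 1, 2, 7, 8, 4, 6, 16, 5, 15, 10, 11, 12, 13, 9, 14, 3] =(3 7 16)(4 8 5)(9 15 14)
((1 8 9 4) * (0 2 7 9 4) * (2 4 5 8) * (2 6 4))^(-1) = (0 9 7 2)(1 4 6)(5 8) = [9, 4, 0, 3, 6, 8, 1, 2, 5, 7]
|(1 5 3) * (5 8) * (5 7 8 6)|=4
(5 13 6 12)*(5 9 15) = (5 13 6 12 9 15) = [0, 1, 2, 3, 4, 13, 12, 7, 8, 15, 10, 11, 9, 6, 14, 5]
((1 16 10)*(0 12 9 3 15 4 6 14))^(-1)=(0 14 6 4 15 3 9 12)(1 10 16)=[14, 10, 2, 9, 15, 5, 4, 7, 8, 12, 16, 11, 0, 13, 6, 3, 1]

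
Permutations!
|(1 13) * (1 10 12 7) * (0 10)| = 6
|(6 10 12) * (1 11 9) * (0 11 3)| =15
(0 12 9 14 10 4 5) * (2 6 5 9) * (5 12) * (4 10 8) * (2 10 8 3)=(0 5)(2 6 12 10 8 4 9 14 3)=[5, 1, 6, 2, 9, 0, 12, 7, 4, 14, 8, 11, 10, 13, 3]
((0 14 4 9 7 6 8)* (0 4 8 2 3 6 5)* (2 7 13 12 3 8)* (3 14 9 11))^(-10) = (0 12 8 3 5 13 2 11 7 9 14 4 6) = [12, 1, 11, 5, 6, 13, 0, 9, 3, 14, 10, 7, 8, 2, 4]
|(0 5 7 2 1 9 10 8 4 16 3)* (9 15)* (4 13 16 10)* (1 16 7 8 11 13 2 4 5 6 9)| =|(0 6 9 5 8 2 16 3)(1 15)(4 10 11 13 7)| =40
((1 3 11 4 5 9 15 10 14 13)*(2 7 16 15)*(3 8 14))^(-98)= [0, 14, 16, 4, 9, 2, 6, 15, 13, 7, 11, 5, 12, 8, 1, 3, 10]= (1 14)(2 16 10 11 5)(3 4 9 7 15)(8 13)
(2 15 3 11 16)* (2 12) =(2 15 3 11 16 12) =[0, 1, 15, 11, 4, 5, 6, 7, 8, 9, 10, 16, 2, 13, 14, 3, 12]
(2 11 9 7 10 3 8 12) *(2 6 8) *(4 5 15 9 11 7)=(2 7 10 3)(4 5 15 9)(6 8 12)=[0, 1, 7, 2, 5, 15, 8, 10, 12, 4, 3, 11, 6, 13, 14, 9]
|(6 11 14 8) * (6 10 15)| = 6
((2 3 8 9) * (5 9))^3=(2 5 3 9 8)=[0, 1, 5, 9, 4, 3, 6, 7, 2, 8]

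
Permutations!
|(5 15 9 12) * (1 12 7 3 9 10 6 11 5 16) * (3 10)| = 24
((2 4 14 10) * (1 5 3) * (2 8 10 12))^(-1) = (1 3 5)(2 12 14 4)(8 10) = [0, 3, 12, 5, 2, 1, 6, 7, 10, 9, 8, 11, 14, 13, 4]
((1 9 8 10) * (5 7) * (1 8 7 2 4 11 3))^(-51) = (1 4 7 3 2 9 11 5)(8 10) = [0, 4, 9, 2, 7, 1, 6, 3, 10, 11, 8, 5]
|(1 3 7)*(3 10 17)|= 5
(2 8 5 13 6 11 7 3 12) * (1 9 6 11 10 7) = (1 9 6 10 7 3 12 2 8 5 13 11) = [0, 9, 8, 12, 4, 13, 10, 3, 5, 6, 7, 1, 2, 11]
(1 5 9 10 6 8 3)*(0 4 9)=[4, 5, 2, 1, 9, 0, 8, 7, 3, 10, 6]=(0 4 9 10 6 8 3 1 5)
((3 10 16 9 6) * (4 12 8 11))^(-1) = [0, 1, 2, 6, 11, 5, 9, 7, 12, 16, 3, 8, 4, 13, 14, 15, 10] = (3 6 9 16 10)(4 11 8 12)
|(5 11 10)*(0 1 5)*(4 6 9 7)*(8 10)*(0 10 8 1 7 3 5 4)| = |(0 7)(1 4 6 9 3 5 11)| = 14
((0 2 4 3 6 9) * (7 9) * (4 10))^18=(0 10 3 7)(2 4 6 9)=[10, 1, 4, 7, 6, 5, 9, 0, 8, 2, 3]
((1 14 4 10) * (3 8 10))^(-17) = [0, 14, 2, 8, 3, 5, 6, 7, 10, 9, 1, 11, 12, 13, 4] = (1 14 4 3 8 10)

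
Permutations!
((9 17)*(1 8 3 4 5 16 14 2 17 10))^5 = (1 16 10 5 9 4 17 3 2 8 14) = [0, 16, 8, 2, 17, 9, 6, 7, 14, 4, 5, 11, 12, 13, 1, 15, 10, 3]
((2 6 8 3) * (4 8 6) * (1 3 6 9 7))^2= (1 2 8 9)(3 4 6 7)= [0, 2, 8, 4, 6, 5, 7, 3, 9, 1]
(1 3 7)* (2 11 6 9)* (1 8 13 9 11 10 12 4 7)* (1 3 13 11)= (1 13 9 2 10 12 4 7 8 11 6)= [0, 13, 10, 3, 7, 5, 1, 8, 11, 2, 12, 6, 4, 9]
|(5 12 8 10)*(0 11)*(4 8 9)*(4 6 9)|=10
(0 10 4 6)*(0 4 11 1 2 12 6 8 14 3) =(0 10 11 1 2 12 6 4 8 14 3) =[10, 2, 12, 0, 8, 5, 4, 7, 14, 9, 11, 1, 6, 13, 3]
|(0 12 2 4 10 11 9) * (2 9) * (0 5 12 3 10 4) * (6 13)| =|(0 3 10 11 2)(5 12 9)(6 13)| =30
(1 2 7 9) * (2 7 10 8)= [0, 7, 10, 3, 4, 5, 6, 9, 2, 1, 8]= (1 7 9)(2 10 8)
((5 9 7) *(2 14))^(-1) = (2 14)(5 7 9) = [0, 1, 14, 3, 4, 7, 6, 9, 8, 5, 10, 11, 12, 13, 2]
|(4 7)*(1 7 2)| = 4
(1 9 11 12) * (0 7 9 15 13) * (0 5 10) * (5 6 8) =[7, 15, 2, 3, 4, 10, 8, 9, 5, 11, 0, 12, 1, 6, 14, 13] =(0 7 9 11 12 1 15 13 6 8 5 10)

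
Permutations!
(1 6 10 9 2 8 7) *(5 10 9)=(1 6 9 2 8 7)(5 10)=[0, 6, 8, 3, 4, 10, 9, 1, 7, 2, 5]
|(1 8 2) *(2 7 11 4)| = |(1 8 7 11 4 2)| = 6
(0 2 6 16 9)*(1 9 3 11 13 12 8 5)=(0 2 6 16 3 11 13 12 8 5 1 9)=[2, 9, 6, 11, 4, 1, 16, 7, 5, 0, 10, 13, 8, 12, 14, 15, 3]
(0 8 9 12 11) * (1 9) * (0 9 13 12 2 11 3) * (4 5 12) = (0 8 1 13 4 5 12 3)(2 11 9) = [8, 13, 11, 0, 5, 12, 6, 7, 1, 2, 10, 9, 3, 4]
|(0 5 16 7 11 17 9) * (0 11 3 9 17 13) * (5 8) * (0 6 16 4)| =|(17)(0 8 5 4)(3 9 11 13 6 16 7)| =28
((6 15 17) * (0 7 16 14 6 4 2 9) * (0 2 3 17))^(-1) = (0 15 6 14 16 7)(2 9)(3 4 17) = [15, 1, 9, 4, 17, 5, 14, 0, 8, 2, 10, 11, 12, 13, 16, 6, 7, 3]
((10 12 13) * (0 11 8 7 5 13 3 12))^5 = (0 13 7 11 10 5 8)(3 12) = [13, 1, 2, 12, 4, 8, 6, 11, 0, 9, 5, 10, 3, 7]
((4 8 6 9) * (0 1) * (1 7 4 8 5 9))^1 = (0 7 4 5 9 8 6 1) = [7, 0, 2, 3, 5, 9, 1, 4, 6, 8]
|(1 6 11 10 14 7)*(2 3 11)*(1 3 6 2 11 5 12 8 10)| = 28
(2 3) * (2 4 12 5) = (2 3 4 12 5) = [0, 1, 3, 4, 12, 2, 6, 7, 8, 9, 10, 11, 5]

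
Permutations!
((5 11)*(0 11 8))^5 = (0 11 5 8) = [11, 1, 2, 3, 4, 8, 6, 7, 0, 9, 10, 5]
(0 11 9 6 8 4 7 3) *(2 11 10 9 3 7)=(0 10 9 6 8 4 2 11 3)=[10, 1, 11, 0, 2, 5, 8, 7, 4, 6, 9, 3]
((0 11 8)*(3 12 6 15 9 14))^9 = (3 15)(6 14)(9 12) = [0, 1, 2, 15, 4, 5, 14, 7, 8, 12, 10, 11, 9, 13, 6, 3]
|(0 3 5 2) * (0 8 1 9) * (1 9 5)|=|(0 3 1 5 2 8 9)|=7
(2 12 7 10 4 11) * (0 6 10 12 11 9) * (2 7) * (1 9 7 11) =(0 6 10 4 7 12 2 1 9) =[6, 9, 1, 3, 7, 5, 10, 12, 8, 0, 4, 11, 2]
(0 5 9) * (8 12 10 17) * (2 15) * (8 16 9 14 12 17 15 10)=[5, 1, 10, 3, 4, 14, 6, 7, 17, 0, 15, 11, 8, 13, 12, 2, 9, 16]=(0 5 14 12 8 17 16 9)(2 10 15)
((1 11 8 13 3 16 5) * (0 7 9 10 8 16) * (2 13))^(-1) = [3, 5, 8, 13, 4, 16, 6, 0, 10, 7, 9, 1, 12, 2, 14, 15, 11] = (0 3 13 2 8 10 9 7)(1 5 16 11)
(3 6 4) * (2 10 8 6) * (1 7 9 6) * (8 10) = (10)(1 7 9 6 4 3 2 8) = [0, 7, 8, 2, 3, 5, 4, 9, 1, 6, 10]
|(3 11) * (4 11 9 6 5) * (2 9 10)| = |(2 9 6 5 4 11 3 10)| = 8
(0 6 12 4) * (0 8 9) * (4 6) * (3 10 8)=(0 4 3 10 8 9)(6 12)=[4, 1, 2, 10, 3, 5, 12, 7, 9, 0, 8, 11, 6]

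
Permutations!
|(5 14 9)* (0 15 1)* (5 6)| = 12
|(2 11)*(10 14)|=|(2 11)(10 14)|=2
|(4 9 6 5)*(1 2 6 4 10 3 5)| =6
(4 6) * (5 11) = (4 6)(5 11) = [0, 1, 2, 3, 6, 11, 4, 7, 8, 9, 10, 5]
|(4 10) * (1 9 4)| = |(1 9 4 10)| = 4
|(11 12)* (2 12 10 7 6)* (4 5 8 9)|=12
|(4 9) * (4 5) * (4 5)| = 2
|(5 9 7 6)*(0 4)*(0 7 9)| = |(9)(0 4 7 6 5)| = 5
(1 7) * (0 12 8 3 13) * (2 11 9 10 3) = (0 12 8 2 11 9 10 3 13)(1 7) = [12, 7, 11, 13, 4, 5, 6, 1, 2, 10, 3, 9, 8, 0]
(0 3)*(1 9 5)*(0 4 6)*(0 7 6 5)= (0 3 4 5 1 9)(6 7)= [3, 9, 2, 4, 5, 1, 7, 6, 8, 0]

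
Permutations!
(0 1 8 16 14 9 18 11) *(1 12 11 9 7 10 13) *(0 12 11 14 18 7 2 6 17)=[11, 8, 6, 3, 4, 5, 17, 10, 16, 7, 13, 12, 14, 1, 2, 15, 18, 0, 9]=(0 11 12 14 2 6 17)(1 8 16 18 9 7 10 13)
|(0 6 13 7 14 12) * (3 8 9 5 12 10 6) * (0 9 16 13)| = |(0 3 8 16 13 7 14 10 6)(5 12 9)| = 9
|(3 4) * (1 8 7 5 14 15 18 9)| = 8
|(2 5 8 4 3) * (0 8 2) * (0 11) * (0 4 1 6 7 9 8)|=30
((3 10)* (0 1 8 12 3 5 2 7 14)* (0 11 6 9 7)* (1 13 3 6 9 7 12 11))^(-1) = (0 2 5 10 3 13)(1 14 7 6 12 9 11 8) = [2, 14, 5, 13, 4, 10, 12, 6, 1, 11, 3, 8, 9, 0, 7]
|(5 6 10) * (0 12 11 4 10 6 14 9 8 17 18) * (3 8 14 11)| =|(0 12 3 8 17 18)(4 10 5 11)(9 14)| =12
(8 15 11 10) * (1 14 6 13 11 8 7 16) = (1 14 6 13 11 10 7 16)(8 15) = [0, 14, 2, 3, 4, 5, 13, 16, 15, 9, 7, 10, 12, 11, 6, 8, 1]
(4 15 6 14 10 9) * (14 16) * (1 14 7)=[0, 14, 2, 3, 15, 5, 16, 1, 8, 4, 9, 11, 12, 13, 10, 6, 7]=(1 14 10 9 4 15 6 16 7)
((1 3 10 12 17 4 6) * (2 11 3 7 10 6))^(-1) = (1 6 3 11 2 4 17 12 10 7) = [0, 6, 4, 11, 17, 5, 3, 1, 8, 9, 7, 2, 10, 13, 14, 15, 16, 12]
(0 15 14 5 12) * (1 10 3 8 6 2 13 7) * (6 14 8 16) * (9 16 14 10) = (0 15 8 10 3 14 5 12)(1 9 16 6 2 13 7) = [15, 9, 13, 14, 4, 12, 2, 1, 10, 16, 3, 11, 0, 7, 5, 8, 6]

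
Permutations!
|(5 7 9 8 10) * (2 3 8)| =|(2 3 8 10 5 7 9)| =7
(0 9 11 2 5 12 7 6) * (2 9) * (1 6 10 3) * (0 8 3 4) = (0 2 5 12 7 10 4)(1 6 8 3)(9 11) = [2, 6, 5, 1, 0, 12, 8, 10, 3, 11, 4, 9, 7]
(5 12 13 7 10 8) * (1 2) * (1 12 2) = (2 12 13 7 10 8 5) = [0, 1, 12, 3, 4, 2, 6, 10, 5, 9, 8, 11, 13, 7]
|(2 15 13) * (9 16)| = |(2 15 13)(9 16)| = 6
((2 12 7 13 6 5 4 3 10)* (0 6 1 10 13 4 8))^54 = (0 5)(1 3 7 2)(4 12 10 13)(6 8) = [5, 3, 1, 7, 12, 0, 8, 2, 6, 9, 13, 11, 10, 4]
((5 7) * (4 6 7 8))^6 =(4 6 7 5 8) =[0, 1, 2, 3, 6, 8, 7, 5, 4]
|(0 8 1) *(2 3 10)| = 3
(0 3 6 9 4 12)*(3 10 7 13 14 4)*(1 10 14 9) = [14, 10, 2, 6, 12, 5, 1, 13, 8, 3, 7, 11, 0, 9, 4] = (0 14 4 12)(1 10 7 13 9 3 6)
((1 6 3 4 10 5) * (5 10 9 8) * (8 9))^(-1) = (10)(1 5 8 4 3 6) = [0, 5, 2, 6, 3, 8, 1, 7, 4, 9, 10]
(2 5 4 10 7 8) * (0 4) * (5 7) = (0 4 10 5)(2 7 8) = [4, 1, 7, 3, 10, 0, 6, 8, 2, 9, 5]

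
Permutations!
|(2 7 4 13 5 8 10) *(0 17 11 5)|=|(0 17 11 5 8 10 2 7 4 13)|=10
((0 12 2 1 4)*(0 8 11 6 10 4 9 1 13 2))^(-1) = [12, 9, 13, 3, 10, 5, 11, 7, 4, 1, 6, 8, 0, 2] = (0 12)(1 9)(2 13)(4 10 6 11 8)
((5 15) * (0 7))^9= (0 7)(5 15)= [7, 1, 2, 3, 4, 15, 6, 0, 8, 9, 10, 11, 12, 13, 14, 5]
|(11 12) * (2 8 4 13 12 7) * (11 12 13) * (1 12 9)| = 15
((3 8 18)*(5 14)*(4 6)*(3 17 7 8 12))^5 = (3 12)(4 6)(5 14)(7 8 18 17) = [0, 1, 2, 12, 6, 14, 4, 8, 18, 9, 10, 11, 3, 13, 5, 15, 16, 7, 17]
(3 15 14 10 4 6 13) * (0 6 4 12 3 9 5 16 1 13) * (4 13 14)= (0 6)(1 14 10 12 3 15 4 13 9 5 16)= [6, 14, 2, 15, 13, 16, 0, 7, 8, 5, 12, 11, 3, 9, 10, 4, 1]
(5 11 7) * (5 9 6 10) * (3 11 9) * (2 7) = (2 7 3 11)(5 9 6 10) = [0, 1, 7, 11, 4, 9, 10, 3, 8, 6, 5, 2]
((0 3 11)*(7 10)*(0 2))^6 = (0 11)(2 3) = [11, 1, 3, 2, 4, 5, 6, 7, 8, 9, 10, 0]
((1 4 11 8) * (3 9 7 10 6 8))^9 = (11) = [0, 1, 2, 3, 4, 5, 6, 7, 8, 9, 10, 11]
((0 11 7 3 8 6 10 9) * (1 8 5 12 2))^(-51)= [6, 5, 3, 0, 4, 11, 2, 9, 12, 8, 1, 10, 7]= (0 6 2 3)(1 5 11 10)(7 9 8 12)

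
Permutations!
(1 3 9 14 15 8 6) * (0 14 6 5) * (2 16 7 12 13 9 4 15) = (0 14 2 16 7 12 13 9 6 1 3 4 15 8 5) = [14, 3, 16, 4, 15, 0, 1, 12, 5, 6, 10, 11, 13, 9, 2, 8, 7]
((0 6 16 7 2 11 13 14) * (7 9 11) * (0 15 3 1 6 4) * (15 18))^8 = (1 15 14 11 16)(3 18 13 9 6) = [0, 15, 2, 18, 4, 5, 3, 7, 8, 6, 10, 16, 12, 9, 11, 14, 1, 17, 13]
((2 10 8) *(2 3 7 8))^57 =(2 10) =[0, 1, 10, 3, 4, 5, 6, 7, 8, 9, 2]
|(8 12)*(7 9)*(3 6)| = 2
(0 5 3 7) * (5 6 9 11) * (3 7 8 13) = [6, 1, 2, 8, 4, 7, 9, 0, 13, 11, 10, 5, 12, 3] = (0 6 9 11 5 7)(3 8 13)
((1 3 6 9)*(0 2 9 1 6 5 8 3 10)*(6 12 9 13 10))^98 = (0 13)(2 10)(3 8 5) = [13, 1, 10, 8, 4, 3, 6, 7, 5, 9, 2, 11, 12, 0]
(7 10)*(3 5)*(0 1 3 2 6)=[1, 3, 6, 5, 4, 2, 0, 10, 8, 9, 7]=(0 1 3 5 2 6)(7 10)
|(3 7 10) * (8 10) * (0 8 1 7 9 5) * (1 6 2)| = |(0 8 10 3 9 5)(1 7 6 2)| = 12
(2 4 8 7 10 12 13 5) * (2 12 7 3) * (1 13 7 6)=(1 13 5 12 7 10 6)(2 4 8 3)=[0, 13, 4, 2, 8, 12, 1, 10, 3, 9, 6, 11, 7, 5]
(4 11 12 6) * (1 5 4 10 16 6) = (1 5 4 11 12)(6 10 16) = [0, 5, 2, 3, 11, 4, 10, 7, 8, 9, 16, 12, 1, 13, 14, 15, 6]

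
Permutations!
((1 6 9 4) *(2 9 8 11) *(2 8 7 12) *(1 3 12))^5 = [0, 7, 2, 3, 4, 5, 1, 6, 11, 9, 10, 8, 12] = (12)(1 7 6)(8 11)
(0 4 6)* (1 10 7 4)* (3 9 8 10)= (0 1 3 9 8 10 7 4 6)= [1, 3, 2, 9, 6, 5, 0, 4, 10, 8, 7]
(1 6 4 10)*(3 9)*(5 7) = (1 6 4 10)(3 9)(5 7) = [0, 6, 2, 9, 10, 7, 4, 5, 8, 3, 1]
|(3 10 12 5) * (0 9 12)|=6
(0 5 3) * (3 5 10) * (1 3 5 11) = (0 10 5 11 1 3) = [10, 3, 2, 0, 4, 11, 6, 7, 8, 9, 5, 1]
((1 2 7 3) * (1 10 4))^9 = (1 3)(2 10)(4 7) = [0, 3, 10, 1, 7, 5, 6, 4, 8, 9, 2]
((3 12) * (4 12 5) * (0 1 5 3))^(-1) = [12, 0, 2, 3, 5, 1, 6, 7, 8, 9, 10, 11, 4] = (0 12 4 5 1)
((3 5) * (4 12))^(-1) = [0, 1, 2, 5, 12, 3, 6, 7, 8, 9, 10, 11, 4] = (3 5)(4 12)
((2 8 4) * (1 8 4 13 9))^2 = [0, 13, 2, 3, 4, 5, 6, 7, 9, 8, 10, 11, 12, 1] = (1 13)(8 9)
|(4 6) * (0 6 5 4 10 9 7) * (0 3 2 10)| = |(0 6)(2 10 9 7 3)(4 5)| = 10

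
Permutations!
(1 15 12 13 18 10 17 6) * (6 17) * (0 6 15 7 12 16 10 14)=(0 6 1 7 12 13 18 14)(10 15 16)=[6, 7, 2, 3, 4, 5, 1, 12, 8, 9, 15, 11, 13, 18, 0, 16, 10, 17, 14]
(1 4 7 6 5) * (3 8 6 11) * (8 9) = (1 4 7 11 3 9 8 6 5) = [0, 4, 2, 9, 7, 1, 5, 11, 6, 8, 10, 3]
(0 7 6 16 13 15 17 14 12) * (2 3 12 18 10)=(0 7 6 16 13 15 17 14 18 10 2 3 12)=[7, 1, 3, 12, 4, 5, 16, 6, 8, 9, 2, 11, 0, 15, 18, 17, 13, 14, 10]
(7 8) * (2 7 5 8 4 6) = (2 7 4 6)(5 8) = [0, 1, 7, 3, 6, 8, 2, 4, 5]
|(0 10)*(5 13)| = |(0 10)(5 13)| = 2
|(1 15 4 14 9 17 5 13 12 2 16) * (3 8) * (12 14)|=30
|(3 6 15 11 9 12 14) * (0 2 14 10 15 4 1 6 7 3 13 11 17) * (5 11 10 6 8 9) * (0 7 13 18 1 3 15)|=78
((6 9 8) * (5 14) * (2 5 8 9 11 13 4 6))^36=[0, 1, 2, 3, 4, 5, 6, 7, 8, 9, 10, 11, 12, 13, 14]=(14)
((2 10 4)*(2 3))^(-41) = [0, 1, 3, 4, 10, 5, 6, 7, 8, 9, 2] = (2 3 4 10)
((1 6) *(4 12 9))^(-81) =[0, 6, 2, 3, 4, 5, 1, 7, 8, 9, 10, 11, 12] =(12)(1 6)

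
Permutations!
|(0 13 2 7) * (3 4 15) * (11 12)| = 12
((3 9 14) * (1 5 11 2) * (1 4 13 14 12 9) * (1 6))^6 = (1 14 2)(3 4 5)(6 13 11) = [0, 14, 1, 4, 5, 3, 13, 7, 8, 9, 10, 6, 12, 11, 2]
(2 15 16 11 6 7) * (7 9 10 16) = (2 15 7)(6 9 10 16 11) = [0, 1, 15, 3, 4, 5, 9, 2, 8, 10, 16, 6, 12, 13, 14, 7, 11]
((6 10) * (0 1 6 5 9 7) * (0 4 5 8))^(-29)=(0 1 6 10 8)(4 7 9 5)=[1, 6, 2, 3, 7, 4, 10, 9, 0, 5, 8]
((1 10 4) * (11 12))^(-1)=(1 4 10)(11 12)=[0, 4, 2, 3, 10, 5, 6, 7, 8, 9, 1, 12, 11]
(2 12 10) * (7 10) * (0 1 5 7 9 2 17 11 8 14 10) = (0 1 5 7)(2 12 9)(8 14 10 17 11) = [1, 5, 12, 3, 4, 7, 6, 0, 14, 2, 17, 8, 9, 13, 10, 15, 16, 11]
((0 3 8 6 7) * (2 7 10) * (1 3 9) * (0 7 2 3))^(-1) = (0 1 9)(3 10 6 8) = [1, 9, 2, 10, 4, 5, 8, 7, 3, 0, 6]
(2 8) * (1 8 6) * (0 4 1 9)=[4, 8, 6, 3, 1, 5, 9, 7, 2, 0]=(0 4 1 8 2 6 9)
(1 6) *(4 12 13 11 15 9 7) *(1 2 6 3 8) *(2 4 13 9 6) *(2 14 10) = (1 3 8)(2 14 10)(4 12 9 7 13 11 15 6) = [0, 3, 14, 8, 12, 5, 4, 13, 1, 7, 2, 15, 9, 11, 10, 6]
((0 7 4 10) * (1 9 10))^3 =(0 1)(4 10)(7 9) =[1, 0, 2, 3, 10, 5, 6, 9, 8, 7, 4]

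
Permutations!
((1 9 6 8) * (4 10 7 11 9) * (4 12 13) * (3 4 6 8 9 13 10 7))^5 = (1 7 8 4 9 3 6 10 13 12 11) = [0, 7, 2, 6, 9, 5, 10, 8, 4, 3, 13, 1, 11, 12]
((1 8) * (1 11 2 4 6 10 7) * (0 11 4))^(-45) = (11)(1 6)(4 7)(8 10) = [0, 6, 2, 3, 7, 5, 1, 4, 10, 9, 8, 11]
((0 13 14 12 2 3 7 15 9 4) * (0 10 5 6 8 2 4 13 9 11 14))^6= (2 12)(3 4)(5 15)(6 11)(7 10)(8 14)= [0, 1, 12, 4, 3, 15, 11, 10, 14, 9, 7, 6, 2, 13, 8, 5]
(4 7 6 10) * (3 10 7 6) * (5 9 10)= (3 5 9 10 4 6 7)= [0, 1, 2, 5, 6, 9, 7, 3, 8, 10, 4]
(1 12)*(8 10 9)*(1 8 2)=[0, 12, 1, 3, 4, 5, 6, 7, 10, 2, 9, 11, 8]=(1 12 8 10 9 2)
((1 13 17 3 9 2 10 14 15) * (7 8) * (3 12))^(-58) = (1 17 3 2 14)(9 10 15 13 12) = [0, 17, 14, 2, 4, 5, 6, 7, 8, 10, 15, 11, 9, 12, 1, 13, 16, 3]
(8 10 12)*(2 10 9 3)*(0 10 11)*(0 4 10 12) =(0 12 8 9 3 2 11 4 10) =[12, 1, 11, 2, 10, 5, 6, 7, 9, 3, 0, 4, 8]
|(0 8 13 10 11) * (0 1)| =|(0 8 13 10 11 1)| =6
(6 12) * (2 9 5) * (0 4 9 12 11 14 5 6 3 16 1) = [4, 0, 12, 16, 9, 2, 11, 7, 8, 6, 10, 14, 3, 13, 5, 15, 1] = (0 4 9 6 11 14 5 2 12 3 16 1)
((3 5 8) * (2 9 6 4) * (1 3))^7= (1 8 5 3)(2 4 6 9)= [0, 8, 4, 1, 6, 3, 9, 7, 5, 2]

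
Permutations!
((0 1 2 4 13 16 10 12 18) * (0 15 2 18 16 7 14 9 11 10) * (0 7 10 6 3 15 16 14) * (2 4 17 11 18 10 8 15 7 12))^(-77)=(0 17 7 2 3 10 6 1 11)(4 15 8 13)(9 12 18 14 16)=[17, 11, 3, 10, 15, 5, 1, 2, 13, 12, 6, 0, 18, 4, 16, 8, 9, 7, 14]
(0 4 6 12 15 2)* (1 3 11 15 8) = (0 4 6 12 8 1 3 11 15 2) = [4, 3, 0, 11, 6, 5, 12, 7, 1, 9, 10, 15, 8, 13, 14, 2]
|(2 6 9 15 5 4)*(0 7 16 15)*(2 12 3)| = 11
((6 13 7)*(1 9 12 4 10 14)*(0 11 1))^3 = [9, 4, 2, 3, 0, 5, 6, 7, 8, 10, 11, 12, 14, 13, 1] = (0 9 10 11 12 14 1 4)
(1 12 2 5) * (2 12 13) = (1 13 2 5) = [0, 13, 5, 3, 4, 1, 6, 7, 8, 9, 10, 11, 12, 2]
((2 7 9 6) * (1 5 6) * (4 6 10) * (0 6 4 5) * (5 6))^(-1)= (0 1 9 7 2 6 10 5)= [1, 9, 6, 3, 4, 0, 10, 2, 8, 7, 5]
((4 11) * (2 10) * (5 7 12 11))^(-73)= (2 10)(4 7 11 5 12)= [0, 1, 10, 3, 7, 12, 6, 11, 8, 9, 2, 5, 4]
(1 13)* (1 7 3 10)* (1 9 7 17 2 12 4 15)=(1 13 17 2 12 4 15)(3 10 9 7)=[0, 13, 12, 10, 15, 5, 6, 3, 8, 7, 9, 11, 4, 17, 14, 1, 16, 2]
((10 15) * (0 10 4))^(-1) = [4, 1, 2, 3, 15, 5, 6, 7, 8, 9, 0, 11, 12, 13, 14, 10] = (0 4 15 10)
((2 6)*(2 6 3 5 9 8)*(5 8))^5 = [0, 1, 8, 2, 4, 9, 6, 7, 3, 5] = (2 8 3)(5 9)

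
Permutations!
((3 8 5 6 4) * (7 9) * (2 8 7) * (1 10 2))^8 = [0, 7, 1, 6, 5, 2, 8, 4, 10, 3, 9] = (1 7 4 5 2)(3 6 8 10 9)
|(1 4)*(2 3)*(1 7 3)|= |(1 4 7 3 2)|= 5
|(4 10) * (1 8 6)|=|(1 8 6)(4 10)|=6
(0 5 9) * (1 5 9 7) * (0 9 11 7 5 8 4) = (0 11 7 1 8 4) = [11, 8, 2, 3, 0, 5, 6, 1, 4, 9, 10, 7]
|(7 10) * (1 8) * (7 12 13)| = |(1 8)(7 10 12 13)| = 4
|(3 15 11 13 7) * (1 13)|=|(1 13 7 3 15 11)|=6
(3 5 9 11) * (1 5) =(1 5 9 11 3) =[0, 5, 2, 1, 4, 9, 6, 7, 8, 11, 10, 3]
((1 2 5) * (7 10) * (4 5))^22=(10)(1 4)(2 5)=[0, 4, 5, 3, 1, 2, 6, 7, 8, 9, 10]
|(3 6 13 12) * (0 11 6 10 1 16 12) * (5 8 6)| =30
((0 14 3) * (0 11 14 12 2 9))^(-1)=(0 9 2 12)(3 14 11)=[9, 1, 12, 14, 4, 5, 6, 7, 8, 2, 10, 3, 0, 13, 11]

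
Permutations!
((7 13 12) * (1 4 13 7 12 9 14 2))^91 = [0, 4, 1, 3, 13, 5, 6, 7, 8, 14, 10, 11, 12, 9, 2] = (1 4 13 9 14 2)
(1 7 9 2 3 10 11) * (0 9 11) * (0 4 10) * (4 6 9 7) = (0 7 11 1 4 10 6 9 2 3) = [7, 4, 3, 0, 10, 5, 9, 11, 8, 2, 6, 1]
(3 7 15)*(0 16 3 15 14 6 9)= (0 16 3 7 14 6 9)= [16, 1, 2, 7, 4, 5, 9, 14, 8, 0, 10, 11, 12, 13, 6, 15, 3]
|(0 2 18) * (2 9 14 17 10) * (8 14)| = |(0 9 8 14 17 10 2 18)| = 8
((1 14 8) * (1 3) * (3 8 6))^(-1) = (1 3 6 14) = [0, 3, 2, 6, 4, 5, 14, 7, 8, 9, 10, 11, 12, 13, 1]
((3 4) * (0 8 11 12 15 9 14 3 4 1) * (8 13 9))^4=(15)(0 3 9)(1 14 13)=[3, 14, 2, 9, 4, 5, 6, 7, 8, 0, 10, 11, 12, 1, 13, 15]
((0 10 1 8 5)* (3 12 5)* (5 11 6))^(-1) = [5, 10, 2, 8, 4, 6, 11, 7, 1, 9, 0, 12, 3] = (0 5 6 11 12 3 8 1 10)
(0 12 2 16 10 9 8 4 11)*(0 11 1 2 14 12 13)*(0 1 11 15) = (0 13 1 2 16 10 9 8 4 11 15)(12 14) = [13, 2, 16, 3, 11, 5, 6, 7, 4, 8, 9, 15, 14, 1, 12, 0, 10]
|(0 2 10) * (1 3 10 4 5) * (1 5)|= 6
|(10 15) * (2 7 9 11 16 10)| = |(2 7 9 11 16 10 15)| = 7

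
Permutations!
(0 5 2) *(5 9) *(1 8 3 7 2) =(0 9 5 1 8 3 7 2) =[9, 8, 0, 7, 4, 1, 6, 2, 3, 5]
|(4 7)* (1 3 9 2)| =4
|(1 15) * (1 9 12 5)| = 5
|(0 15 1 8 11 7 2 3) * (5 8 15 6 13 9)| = 10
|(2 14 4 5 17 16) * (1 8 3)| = 6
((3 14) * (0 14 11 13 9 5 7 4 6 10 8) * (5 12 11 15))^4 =(0 5 10 3 4)(6 14 7 8 15) =[5, 1, 2, 4, 0, 10, 14, 8, 15, 9, 3, 11, 12, 13, 7, 6]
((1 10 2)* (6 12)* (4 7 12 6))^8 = [0, 2, 10, 3, 12, 5, 6, 4, 8, 9, 1, 11, 7] = (1 2 10)(4 12 7)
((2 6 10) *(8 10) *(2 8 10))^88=[0, 1, 2, 3, 4, 5, 6, 7, 8, 9, 10]=(10)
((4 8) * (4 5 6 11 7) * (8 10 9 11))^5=[0, 1, 2, 3, 4, 8, 5, 7, 6, 9, 10, 11]=(11)(5 8 6)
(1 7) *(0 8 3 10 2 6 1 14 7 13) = [8, 13, 6, 10, 4, 5, 1, 14, 3, 9, 2, 11, 12, 0, 7] = (0 8 3 10 2 6 1 13)(7 14)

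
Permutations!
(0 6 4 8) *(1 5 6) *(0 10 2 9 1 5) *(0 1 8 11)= (0 5 6 4 11)(2 9 8 10)= [5, 1, 9, 3, 11, 6, 4, 7, 10, 8, 2, 0]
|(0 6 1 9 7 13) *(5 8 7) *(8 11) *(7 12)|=|(0 6 1 9 5 11 8 12 7 13)|=10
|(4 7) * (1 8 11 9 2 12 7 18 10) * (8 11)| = 9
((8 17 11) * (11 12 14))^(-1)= (8 11 14 12 17)= [0, 1, 2, 3, 4, 5, 6, 7, 11, 9, 10, 14, 17, 13, 12, 15, 16, 8]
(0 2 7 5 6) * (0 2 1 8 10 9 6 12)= [1, 8, 7, 3, 4, 12, 2, 5, 10, 6, 9, 11, 0]= (0 1 8 10 9 6 2 7 5 12)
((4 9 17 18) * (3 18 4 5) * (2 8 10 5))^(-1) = (2 18 3 5 10 8)(4 17 9) = [0, 1, 18, 5, 17, 10, 6, 7, 2, 4, 8, 11, 12, 13, 14, 15, 16, 9, 3]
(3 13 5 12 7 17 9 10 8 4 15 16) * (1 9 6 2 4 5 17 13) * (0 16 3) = (0 16)(1 9 10 8 5 12 7 13 17 6 2 4 15 3) = [16, 9, 4, 1, 15, 12, 2, 13, 5, 10, 8, 11, 7, 17, 14, 3, 0, 6]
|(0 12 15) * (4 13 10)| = 3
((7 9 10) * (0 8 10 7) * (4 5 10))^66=[8, 1, 2, 3, 5, 10, 6, 7, 4, 9, 0]=(0 8 4 5 10)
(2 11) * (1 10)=[0, 10, 11, 3, 4, 5, 6, 7, 8, 9, 1, 2]=(1 10)(2 11)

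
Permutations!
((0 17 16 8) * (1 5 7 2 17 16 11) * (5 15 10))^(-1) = (0 8 16)(1 11 17 2 7 5 10 15) = [8, 11, 7, 3, 4, 10, 6, 5, 16, 9, 15, 17, 12, 13, 14, 1, 0, 2]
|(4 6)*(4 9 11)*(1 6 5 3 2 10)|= |(1 6 9 11 4 5 3 2 10)|= 9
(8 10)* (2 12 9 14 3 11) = [0, 1, 12, 11, 4, 5, 6, 7, 10, 14, 8, 2, 9, 13, 3] = (2 12 9 14 3 11)(8 10)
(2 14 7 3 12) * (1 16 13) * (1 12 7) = [0, 16, 14, 7, 4, 5, 6, 3, 8, 9, 10, 11, 2, 12, 1, 15, 13] = (1 16 13 12 2 14)(3 7)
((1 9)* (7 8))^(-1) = (1 9)(7 8) = [0, 9, 2, 3, 4, 5, 6, 8, 7, 1]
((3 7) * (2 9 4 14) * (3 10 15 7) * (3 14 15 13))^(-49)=[0, 1, 10, 15, 3, 5, 6, 2, 8, 13, 9, 11, 12, 4, 7, 14]=(2 10 9 13 4 3 15 14 7)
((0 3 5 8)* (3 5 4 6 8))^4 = (0 6 3)(4 5 8) = [6, 1, 2, 0, 5, 8, 3, 7, 4]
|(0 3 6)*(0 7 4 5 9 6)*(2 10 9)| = |(0 3)(2 10 9 6 7 4 5)| = 14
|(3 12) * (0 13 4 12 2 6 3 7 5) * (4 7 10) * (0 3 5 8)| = 12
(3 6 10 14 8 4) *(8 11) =(3 6 10 14 11 8 4) =[0, 1, 2, 6, 3, 5, 10, 7, 4, 9, 14, 8, 12, 13, 11]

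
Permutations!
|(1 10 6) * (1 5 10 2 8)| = |(1 2 8)(5 10 6)| = 3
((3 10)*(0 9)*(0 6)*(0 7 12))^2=[6, 1, 2, 3, 4, 5, 12, 0, 8, 7, 10, 11, 9]=(0 6 12 9 7)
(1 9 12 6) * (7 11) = (1 9 12 6)(7 11) = [0, 9, 2, 3, 4, 5, 1, 11, 8, 12, 10, 7, 6]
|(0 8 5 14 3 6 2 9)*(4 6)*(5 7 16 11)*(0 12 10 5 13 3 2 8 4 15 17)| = 66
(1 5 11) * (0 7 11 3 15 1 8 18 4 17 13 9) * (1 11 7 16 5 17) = (0 16 5 3 15 11 8 18 4 1 17 13 9) = [16, 17, 2, 15, 1, 3, 6, 7, 18, 0, 10, 8, 12, 9, 14, 11, 5, 13, 4]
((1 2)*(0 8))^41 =(0 8)(1 2) =[8, 2, 1, 3, 4, 5, 6, 7, 0]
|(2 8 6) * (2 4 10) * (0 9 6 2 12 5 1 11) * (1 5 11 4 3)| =|(0 9 6 3 1 4 10 12 11)(2 8)| =18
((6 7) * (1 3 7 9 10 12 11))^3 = (1 6 12 3 9 11 7 10) = [0, 6, 2, 9, 4, 5, 12, 10, 8, 11, 1, 7, 3]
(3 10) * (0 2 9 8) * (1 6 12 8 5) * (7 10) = [2, 6, 9, 7, 4, 1, 12, 10, 0, 5, 3, 11, 8] = (0 2 9 5 1 6 12 8)(3 7 10)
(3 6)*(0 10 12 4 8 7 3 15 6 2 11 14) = (0 10 12 4 8 7 3 2 11 14)(6 15) = [10, 1, 11, 2, 8, 5, 15, 3, 7, 9, 12, 14, 4, 13, 0, 6]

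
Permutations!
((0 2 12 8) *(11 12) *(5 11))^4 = (0 12 5)(2 8 11) = [12, 1, 8, 3, 4, 0, 6, 7, 11, 9, 10, 2, 5]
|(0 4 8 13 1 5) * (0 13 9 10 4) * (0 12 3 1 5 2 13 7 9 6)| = |(0 12 3 1 2 13 5 7 9 10 4 8 6)| = 13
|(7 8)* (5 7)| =3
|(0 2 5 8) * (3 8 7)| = |(0 2 5 7 3 8)| = 6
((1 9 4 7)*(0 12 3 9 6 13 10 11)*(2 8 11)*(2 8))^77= (0 7 8 9 13 12 1 11 4 10 3 6)= [7, 11, 2, 6, 10, 5, 0, 8, 9, 13, 3, 4, 1, 12]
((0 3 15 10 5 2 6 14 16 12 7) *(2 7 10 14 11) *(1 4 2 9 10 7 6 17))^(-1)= (0 7 12 16 14 15 3)(1 17 2 4)(5 10 9 11 6)= [7, 17, 4, 0, 1, 10, 5, 12, 8, 11, 9, 6, 16, 13, 15, 3, 14, 2]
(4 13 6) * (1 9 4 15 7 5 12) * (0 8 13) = (0 8 13 6 15 7 5 12 1 9 4) = [8, 9, 2, 3, 0, 12, 15, 5, 13, 4, 10, 11, 1, 6, 14, 7]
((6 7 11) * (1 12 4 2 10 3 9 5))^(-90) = (1 9 10 4)(2 12 5 3) = [0, 9, 12, 2, 1, 3, 6, 7, 8, 10, 4, 11, 5]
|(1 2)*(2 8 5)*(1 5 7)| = 6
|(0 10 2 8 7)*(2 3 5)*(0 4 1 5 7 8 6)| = 9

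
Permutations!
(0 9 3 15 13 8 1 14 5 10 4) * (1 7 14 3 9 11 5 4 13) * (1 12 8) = (0 11 5 10 13 1 3 15 12 8 7 14 4) = [11, 3, 2, 15, 0, 10, 6, 14, 7, 9, 13, 5, 8, 1, 4, 12]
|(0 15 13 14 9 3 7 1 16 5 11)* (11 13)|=24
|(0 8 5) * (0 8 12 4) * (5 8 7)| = 6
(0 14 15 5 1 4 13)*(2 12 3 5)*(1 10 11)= (0 14 15 2 12 3 5 10 11 1 4 13)= [14, 4, 12, 5, 13, 10, 6, 7, 8, 9, 11, 1, 3, 0, 15, 2]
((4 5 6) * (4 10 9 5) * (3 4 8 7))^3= [0, 1, 2, 7, 3, 9, 5, 8, 4, 10, 6]= (3 7 8 4)(5 9 10 6)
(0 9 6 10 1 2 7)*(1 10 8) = (10)(0 9 6 8 1 2 7) = [9, 2, 7, 3, 4, 5, 8, 0, 1, 6, 10]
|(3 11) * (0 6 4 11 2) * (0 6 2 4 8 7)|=15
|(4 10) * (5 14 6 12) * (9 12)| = |(4 10)(5 14 6 9 12)| = 10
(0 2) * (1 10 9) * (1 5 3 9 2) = (0 1 10 2)(3 9 5) = [1, 10, 0, 9, 4, 3, 6, 7, 8, 5, 2]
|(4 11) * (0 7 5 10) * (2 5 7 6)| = |(0 6 2 5 10)(4 11)| = 10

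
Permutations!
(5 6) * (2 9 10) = [0, 1, 9, 3, 4, 6, 5, 7, 8, 10, 2] = (2 9 10)(5 6)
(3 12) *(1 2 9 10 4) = [0, 2, 9, 12, 1, 5, 6, 7, 8, 10, 4, 11, 3] = (1 2 9 10 4)(3 12)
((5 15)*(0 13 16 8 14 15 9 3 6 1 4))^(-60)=(16)=[0, 1, 2, 3, 4, 5, 6, 7, 8, 9, 10, 11, 12, 13, 14, 15, 16]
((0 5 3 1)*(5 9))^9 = (0 1 3 5 9) = [1, 3, 2, 5, 4, 9, 6, 7, 8, 0]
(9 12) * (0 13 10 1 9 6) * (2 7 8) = (0 13 10 1 9 12 6)(2 7 8) = [13, 9, 7, 3, 4, 5, 0, 8, 2, 12, 1, 11, 6, 10]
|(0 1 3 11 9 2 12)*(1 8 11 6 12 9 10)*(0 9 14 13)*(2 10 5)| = 42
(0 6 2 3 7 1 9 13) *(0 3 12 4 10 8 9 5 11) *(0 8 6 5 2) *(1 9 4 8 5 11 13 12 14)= (0 11 5 13 3 7 9 12 8 4 10 6)(1 2 14)= [11, 2, 14, 7, 10, 13, 0, 9, 4, 12, 6, 5, 8, 3, 1]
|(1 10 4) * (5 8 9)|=|(1 10 4)(5 8 9)|=3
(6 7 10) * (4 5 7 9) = (4 5 7 10 6 9) = [0, 1, 2, 3, 5, 7, 9, 10, 8, 4, 6]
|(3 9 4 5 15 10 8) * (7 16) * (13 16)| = |(3 9 4 5 15 10 8)(7 13 16)| = 21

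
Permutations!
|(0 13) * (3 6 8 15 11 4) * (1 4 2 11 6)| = 6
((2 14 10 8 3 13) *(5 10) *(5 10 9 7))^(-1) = (2 13 3 8 10 14)(5 7 9) = [0, 1, 13, 8, 4, 7, 6, 9, 10, 5, 14, 11, 12, 3, 2]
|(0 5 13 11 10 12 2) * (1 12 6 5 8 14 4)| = 35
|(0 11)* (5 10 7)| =|(0 11)(5 10 7)| =6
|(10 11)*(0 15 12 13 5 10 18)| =|(0 15 12 13 5 10 11 18)| =8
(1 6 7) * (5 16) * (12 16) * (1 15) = (1 6 7 15)(5 12 16) = [0, 6, 2, 3, 4, 12, 7, 15, 8, 9, 10, 11, 16, 13, 14, 1, 5]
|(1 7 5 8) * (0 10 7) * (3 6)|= |(0 10 7 5 8 1)(3 6)|= 6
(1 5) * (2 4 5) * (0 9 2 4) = (0 9 2)(1 4 5) = [9, 4, 0, 3, 5, 1, 6, 7, 8, 2]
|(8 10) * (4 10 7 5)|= |(4 10 8 7 5)|= 5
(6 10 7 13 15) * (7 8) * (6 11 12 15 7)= (6 10 8)(7 13)(11 12 15)= [0, 1, 2, 3, 4, 5, 10, 13, 6, 9, 8, 12, 15, 7, 14, 11]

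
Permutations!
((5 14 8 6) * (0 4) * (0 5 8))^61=(0 4 5 14)(6 8)=[4, 1, 2, 3, 5, 14, 8, 7, 6, 9, 10, 11, 12, 13, 0]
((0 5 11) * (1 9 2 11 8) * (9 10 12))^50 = [12, 11, 1, 3, 4, 9, 6, 7, 2, 8, 0, 10, 5] = (0 12 5 9 8 2 1 11 10)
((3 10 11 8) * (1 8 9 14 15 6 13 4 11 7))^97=(1 3 7 8 10)(4 13 6 15 14 9 11)=[0, 3, 2, 7, 13, 5, 15, 8, 10, 11, 1, 4, 12, 6, 9, 14]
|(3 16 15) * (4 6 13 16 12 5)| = 8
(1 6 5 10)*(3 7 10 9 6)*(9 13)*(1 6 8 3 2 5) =(1 2 5 13 9 8 3 7 10 6) =[0, 2, 5, 7, 4, 13, 1, 10, 3, 8, 6, 11, 12, 9]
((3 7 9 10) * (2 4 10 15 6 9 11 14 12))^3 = [0, 1, 3, 14, 7, 5, 6, 12, 8, 9, 11, 2, 10, 13, 4, 15] = (15)(2 3 14 4 7 12 10 11)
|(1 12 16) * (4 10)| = |(1 12 16)(4 10)| = 6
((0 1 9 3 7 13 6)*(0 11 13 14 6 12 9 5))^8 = (14)(0 5 1) = [5, 0, 2, 3, 4, 1, 6, 7, 8, 9, 10, 11, 12, 13, 14]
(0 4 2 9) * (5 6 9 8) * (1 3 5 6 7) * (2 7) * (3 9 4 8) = (0 8 6 4 7 1 9)(2 3 5) = [8, 9, 3, 5, 7, 2, 4, 1, 6, 0]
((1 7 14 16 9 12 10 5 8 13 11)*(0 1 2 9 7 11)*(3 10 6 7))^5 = [12, 6, 14, 0, 4, 11, 10, 5, 2, 16, 1, 7, 3, 9, 8, 15, 13] = (0 12 3)(1 6 10)(2 14 8)(5 11 7)(9 16 13)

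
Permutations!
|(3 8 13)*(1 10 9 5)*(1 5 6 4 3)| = |(1 10 9 6 4 3 8 13)| = 8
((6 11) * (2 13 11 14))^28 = (2 6 13 14 11) = [0, 1, 6, 3, 4, 5, 13, 7, 8, 9, 10, 2, 12, 14, 11]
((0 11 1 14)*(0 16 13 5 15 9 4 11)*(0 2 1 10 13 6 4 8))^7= (0 11)(1 13)(2 10)(4 8)(5 14)(6 9)(15 16)= [11, 13, 10, 3, 8, 14, 9, 7, 4, 6, 2, 0, 12, 1, 5, 16, 15]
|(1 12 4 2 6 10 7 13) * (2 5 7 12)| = 9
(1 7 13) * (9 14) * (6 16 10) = (1 7 13)(6 16 10)(9 14) = [0, 7, 2, 3, 4, 5, 16, 13, 8, 14, 6, 11, 12, 1, 9, 15, 10]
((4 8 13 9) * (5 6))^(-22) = (4 13)(8 9) = [0, 1, 2, 3, 13, 5, 6, 7, 9, 8, 10, 11, 12, 4]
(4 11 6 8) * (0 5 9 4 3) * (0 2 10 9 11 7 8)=(0 5 11 6)(2 10 9 4 7 8 3)=[5, 1, 10, 2, 7, 11, 0, 8, 3, 4, 9, 6]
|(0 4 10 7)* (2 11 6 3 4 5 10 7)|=|(0 5 10 2 11 6 3 4 7)|=9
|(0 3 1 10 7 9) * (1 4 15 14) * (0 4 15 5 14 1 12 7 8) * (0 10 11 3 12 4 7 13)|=|(0 12 13)(1 11 3 15)(4 5 14)(7 9)(8 10)|=12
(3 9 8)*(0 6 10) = [6, 1, 2, 9, 4, 5, 10, 7, 3, 8, 0] = (0 6 10)(3 9 8)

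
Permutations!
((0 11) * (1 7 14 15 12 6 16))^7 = (16)(0 11) = [11, 1, 2, 3, 4, 5, 6, 7, 8, 9, 10, 0, 12, 13, 14, 15, 16]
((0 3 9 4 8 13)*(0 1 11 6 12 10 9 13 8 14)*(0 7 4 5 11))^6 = (14)(0 13)(1 3) = [13, 3, 2, 1, 4, 5, 6, 7, 8, 9, 10, 11, 12, 0, 14]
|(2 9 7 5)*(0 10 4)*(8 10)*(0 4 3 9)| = |(0 8 10 3 9 7 5 2)| = 8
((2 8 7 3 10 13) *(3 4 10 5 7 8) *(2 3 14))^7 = (2 14)(3 5 7 4 10 13) = [0, 1, 14, 5, 10, 7, 6, 4, 8, 9, 13, 11, 12, 3, 2]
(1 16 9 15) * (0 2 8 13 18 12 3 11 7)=[2, 16, 8, 11, 4, 5, 6, 0, 13, 15, 10, 7, 3, 18, 14, 1, 9, 17, 12]=(0 2 8 13 18 12 3 11 7)(1 16 9 15)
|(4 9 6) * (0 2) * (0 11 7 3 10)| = |(0 2 11 7 3 10)(4 9 6)| = 6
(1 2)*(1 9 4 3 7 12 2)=(2 9 4 3 7 12)=[0, 1, 9, 7, 3, 5, 6, 12, 8, 4, 10, 11, 2]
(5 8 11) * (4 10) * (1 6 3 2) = (1 6 3 2)(4 10)(5 8 11) = [0, 6, 1, 2, 10, 8, 3, 7, 11, 9, 4, 5]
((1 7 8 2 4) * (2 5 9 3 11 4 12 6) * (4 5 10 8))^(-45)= [0, 1, 2, 9, 4, 11, 6, 7, 10, 5, 8, 3, 12]= (12)(3 9 5 11)(8 10)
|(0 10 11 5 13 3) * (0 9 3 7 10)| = 10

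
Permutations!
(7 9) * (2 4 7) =(2 4 7 9) =[0, 1, 4, 3, 7, 5, 6, 9, 8, 2]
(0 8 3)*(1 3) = (0 8 1 3) = [8, 3, 2, 0, 4, 5, 6, 7, 1]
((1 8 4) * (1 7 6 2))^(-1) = (1 2 6 7 4 8) = [0, 2, 6, 3, 8, 5, 7, 4, 1]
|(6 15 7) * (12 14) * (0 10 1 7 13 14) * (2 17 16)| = |(0 10 1 7 6 15 13 14 12)(2 17 16)| = 9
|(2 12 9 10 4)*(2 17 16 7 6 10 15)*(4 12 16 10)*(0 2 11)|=12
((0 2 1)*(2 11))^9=(0 11 2 1)=[11, 0, 1, 3, 4, 5, 6, 7, 8, 9, 10, 2]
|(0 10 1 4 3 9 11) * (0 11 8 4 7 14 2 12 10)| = 12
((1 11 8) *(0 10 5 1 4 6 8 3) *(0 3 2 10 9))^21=(0 9)(1 11 2 10 5)=[9, 11, 10, 3, 4, 1, 6, 7, 8, 0, 5, 2]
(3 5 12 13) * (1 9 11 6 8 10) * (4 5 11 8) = (1 9 8 10)(3 11 6 4 5 12 13) = [0, 9, 2, 11, 5, 12, 4, 7, 10, 8, 1, 6, 13, 3]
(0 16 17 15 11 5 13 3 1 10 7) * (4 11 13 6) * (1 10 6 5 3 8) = (0 16 17 15 13 8 1 6 4 11 3 10 7) = [16, 6, 2, 10, 11, 5, 4, 0, 1, 9, 7, 3, 12, 8, 14, 13, 17, 15]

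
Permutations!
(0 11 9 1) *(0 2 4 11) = (1 2 4 11 9) = [0, 2, 4, 3, 11, 5, 6, 7, 8, 1, 10, 9]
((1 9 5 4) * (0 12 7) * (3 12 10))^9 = [7, 9, 2, 10, 1, 4, 6, 12, 8, 5, 0, 11, 3] = (0 7 12 3 10)(1 9 5 4)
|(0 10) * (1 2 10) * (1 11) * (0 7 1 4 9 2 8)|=|(0 11 4 9 2 10 7 1 8)|=9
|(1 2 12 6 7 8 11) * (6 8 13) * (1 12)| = |(1 2)(6 7 13)(8 11 12)| = 6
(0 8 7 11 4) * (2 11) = (0 8 7 2 11 4) = [8, 1, 11, 3, 0, 5, 6, 2, 7, 9, 10, 4]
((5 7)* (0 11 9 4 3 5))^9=[9, 1, 2, 7, 5, 0, 6, 11, 8, 3, 10, 4]=(0 9 3 7 11 4 5)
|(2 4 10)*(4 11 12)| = 5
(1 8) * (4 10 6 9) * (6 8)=(1 6 9 4 10 8)=[0, 6, 2, 3, 10, 5, 9, 7, 1, 4, 8]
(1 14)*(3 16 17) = (1 14)(3 16 17) = [0, 14, 2, 16, 4, 5, 6, 7, 8, 9, 10, 11, 12, 13, 1, 15, 17, 3]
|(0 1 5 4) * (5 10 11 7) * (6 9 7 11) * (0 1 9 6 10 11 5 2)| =4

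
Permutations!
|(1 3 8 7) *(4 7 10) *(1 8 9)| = |(1 3 9)(4 7 8 10)| = 12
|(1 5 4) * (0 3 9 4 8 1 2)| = |(0 3 9 4 2)(1 5 8)| = 15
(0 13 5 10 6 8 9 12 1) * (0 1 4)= (0 13 5 10 6 8 9 12 4)= [13, 1, 2, 3, 0, 10, 8, 7, 9, 12, 6, 11, 4, 5]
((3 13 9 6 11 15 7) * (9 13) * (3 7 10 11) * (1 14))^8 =(3 6 9)(10 15 11) =[0, 1, 2, 6, 4, 5, 9, 7, 8, 3, 15, 10, 12, 13, 14, 11]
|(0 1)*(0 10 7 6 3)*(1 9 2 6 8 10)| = |(0 9 2 6 3)(7 8 10)| = 15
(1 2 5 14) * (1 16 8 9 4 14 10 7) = [0, 2, 5, 3, 14, 10, 6, 1, 9, 4, 7, 11, 12, 13, 16, 15, 8] = (1 2 5 10 7)(4 14 16 8 9)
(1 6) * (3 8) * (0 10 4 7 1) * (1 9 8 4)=(0 10 1 6)(3 4 7 9 8)=[10, 6, 2, 4, 7, 5, 0, 9, 3, 8, 1]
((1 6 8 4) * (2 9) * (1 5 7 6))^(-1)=(2 9)(4 8 6 7 5)=[0, 1, 9, 3, 8, 4, 7, 5, 6, 2]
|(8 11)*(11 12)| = |(8 12 11)| = 3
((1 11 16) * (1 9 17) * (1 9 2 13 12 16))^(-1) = [0, 11, 16, 3, 4, 5, 6, 7, 8, 17, 10, 1, 13, 2, 14, 15, 12, 9] = (1 11)(2 16 12 13)(9 17)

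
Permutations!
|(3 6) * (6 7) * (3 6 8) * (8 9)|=4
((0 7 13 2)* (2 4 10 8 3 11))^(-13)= (0 8 7 3 13 11 4 2 10)= [8, 1, 10, 13, 2, 5, 6, 3, 7, 9, 0, 4, 12, 11]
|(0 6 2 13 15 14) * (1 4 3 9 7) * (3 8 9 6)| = |(0 3 6 2 13 15 14)(1 4 8 9 7)| = 35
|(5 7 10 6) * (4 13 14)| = 12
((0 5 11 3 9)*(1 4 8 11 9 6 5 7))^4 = [8, 3, 2, 0, 6, 1, 7, 11, 5, 4, 10, 9] = (0 8 5 1 3)(4 6 7 11 9)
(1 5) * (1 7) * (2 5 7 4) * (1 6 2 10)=(1 7 6 2 5 4 10)=[0, 7, 5, 3, 10, 4, 2, 6, 8, 9, 1]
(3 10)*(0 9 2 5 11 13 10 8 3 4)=[9, 1, 5, 8, 0, 11, 6, 7, 3, 2, 4, 13, 12, 10]=(0 9 2 5 11 13 10 4)(3 8)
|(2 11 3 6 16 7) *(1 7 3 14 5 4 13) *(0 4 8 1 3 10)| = 7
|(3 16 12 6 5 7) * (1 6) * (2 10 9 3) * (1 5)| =8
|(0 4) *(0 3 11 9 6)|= |(0 4 3 11 9 6)|= 6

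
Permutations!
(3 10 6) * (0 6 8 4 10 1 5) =[6, 5, 2, 1, 10, 0, 3, 7, 4, 9, 8] =(0 6 3 1 5)(4 10 8)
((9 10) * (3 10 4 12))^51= [0, 1, 2, 10, 12, 5, 6, 7, 8, 4, 9, 11, 3]= (3 10 9 4 12)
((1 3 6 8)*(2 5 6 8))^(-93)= (8)= [0, 1, 2, 3, 4, 5, 6, 7, 8]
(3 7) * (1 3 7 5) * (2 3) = (7)(1 2 3 5) = [0, 2, 3, 5, 4, 1, 6, 7]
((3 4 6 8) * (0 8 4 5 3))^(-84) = (8) = [0, 1, 2, 3, 4, 5, 6, 7, 8]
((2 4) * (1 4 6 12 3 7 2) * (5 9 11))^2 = (2 12 7 6 3)(5 11 9) = [0, 1, 12, 2, 4, 11, 3, 6, 8, 5, 10, 9, 7]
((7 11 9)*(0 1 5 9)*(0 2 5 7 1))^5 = (1 9 5 2 11 7) = [0, 9, 11, 3, 4, 2, 6, 1, 8, 5, 10, 7]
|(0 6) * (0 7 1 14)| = |(0 6 7 1 14)| = 5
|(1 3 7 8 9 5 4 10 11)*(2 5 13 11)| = |(1 3 7 8 9 13 11)(2 5 4 10)| = 28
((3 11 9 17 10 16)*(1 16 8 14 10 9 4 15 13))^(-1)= (1 13 15 4 11 3 16)(8 10 14)(9 17)= [0, 13, 2, 16, 11, 5, 6, 7, 10, 17, 14, 3, 12, 15, 8, 4, 1, 9]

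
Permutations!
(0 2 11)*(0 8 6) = (0 2 11 8 6) = [2, 1, 11, 3, 4, 5, 0, 7, 6, 9, 10, 8]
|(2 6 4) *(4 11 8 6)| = |(2 4)(6 11 8)| = 6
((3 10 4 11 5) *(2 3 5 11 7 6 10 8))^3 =(11)(4 10 6 7) =[0, 1, 2, 3, 10, 5, 7, 4, 8, 9, 6, 11]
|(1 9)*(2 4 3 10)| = |(1 9)(2 4 3 10)| = 4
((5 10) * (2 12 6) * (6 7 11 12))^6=(12)=[0, 1, 2, 3, 4, 5, 6, 7, 8, 9, 10, 11, 12]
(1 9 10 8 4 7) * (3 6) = (1 9 10 8 4 7)(3 6) = [0, 9, 2, 6, 7, 5, 3, 1, 4, 10, 8]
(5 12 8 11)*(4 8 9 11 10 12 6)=[0, 1, 2, 3, 8, 6, 4, 7, 10, 11, 12, 5, 9]=(4 8 10 12 9 11 5 6)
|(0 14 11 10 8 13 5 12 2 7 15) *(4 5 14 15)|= 10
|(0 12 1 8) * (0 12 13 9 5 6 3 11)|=|(0 13 9 5 6 3 11)(1 8 12)|=21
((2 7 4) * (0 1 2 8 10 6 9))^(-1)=(0 9 6 10 8 4 7 2 1)=[9, 0, 1, 3, 7, 5, 10, 2, 4, 6, 8]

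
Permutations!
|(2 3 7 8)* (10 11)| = 4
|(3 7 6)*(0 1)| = 6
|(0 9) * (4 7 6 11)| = 4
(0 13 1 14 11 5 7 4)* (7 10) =(0 13 1 14 11 5 10 7 4) =[13, 14, 2, 3, 0, 10, 6, 4, 8, 9, 7, 5, 12, 1, 11]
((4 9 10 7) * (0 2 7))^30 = (10) = [0, 1, 2, 3, 4, 5, 6, 7, 8, 9, 10]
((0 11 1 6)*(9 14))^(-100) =[0, 1, 2, 3, 4, 5, 6, 7, 8, 9, 10, 11, 12, 13, 14] =(14)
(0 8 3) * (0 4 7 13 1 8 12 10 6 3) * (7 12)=(0 7 13 1 8)(3 4 12 10 6)=[7, 8, 2, 4, 12, 5, 3, 13, 0, 9, 6, 11, 10, 1]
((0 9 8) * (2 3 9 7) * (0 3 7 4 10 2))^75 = (10) = [0, 1, 2, 3, 4, 5, 6, 7, 8, 9, 10]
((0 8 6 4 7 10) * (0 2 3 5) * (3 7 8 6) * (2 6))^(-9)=[0, 1, 2, 3, 4, 5, 6, 7, 8, 9, 10]=(10)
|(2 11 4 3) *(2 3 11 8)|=2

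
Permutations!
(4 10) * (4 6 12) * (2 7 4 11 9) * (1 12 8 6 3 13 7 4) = (1 12 11 9 2 4 10 3 13 7)(6 8) = [0, 12, 4, 13, 10, 5, 8, 1, 6, 2, 3, 9, 11, 7]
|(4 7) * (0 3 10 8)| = |(0 3 10 8)(4 7)| = 4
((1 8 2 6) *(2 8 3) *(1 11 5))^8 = (1 2 11)(3 6 5) = [0, 2, 11, 6, 4, 3, 5, 7, 8, 9, 10, 1]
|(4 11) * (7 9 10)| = 6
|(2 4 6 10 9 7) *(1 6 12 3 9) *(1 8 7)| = |(1 6 10 8 7 2 4 12 3 9)| = 10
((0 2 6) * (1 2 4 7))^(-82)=(0 7 2)(1 6 4)=[7, 6, 0, 3, 1, 5, 4, 2]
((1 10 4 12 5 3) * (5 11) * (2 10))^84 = (1 12)(2 11)(3 4)(5 10) = [0, 12, 11, 4, 3, 10, 6, 7, 8, 9, 5, 2, 1]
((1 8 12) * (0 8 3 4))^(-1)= (0 4 3 1 12 8)= [4, 12, 2, 1, 3, 5, 6, 7, 0, 9, 10, 11, 8]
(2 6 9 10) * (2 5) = (2 6 9 10 5) = [0, 1, 6, 3, 4, 2, 9, 7, 8, 10, 5]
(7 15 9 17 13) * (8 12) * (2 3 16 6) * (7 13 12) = [0, 1, 3, 16, 4, 5, 2, 15, 7, 17, 10, 11, 8, 13, 14, 9, 6, 12] = (2 3 16 6)(7 15 9 17 12 8)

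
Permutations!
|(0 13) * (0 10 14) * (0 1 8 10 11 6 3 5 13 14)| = 5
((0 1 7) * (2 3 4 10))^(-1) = [7, 0, 10, 2, 3, 5, 6, 1, 8, 9, 4] = (0 7 1)(2 10 4 3)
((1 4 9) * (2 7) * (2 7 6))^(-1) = (1 9 4)(2 6) = [0, 9, 6, 3, 1, 5, 2, 7, 8, 4]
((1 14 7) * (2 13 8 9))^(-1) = (1 7 14)(2 9 8 13) = [0, 7, 9, 3, 4, 5, 6, 14, 13, 8, 10, 11, 12, 2, 1]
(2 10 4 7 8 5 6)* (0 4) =[4, 1, 10, 3, 7, 6, 2, 8, 5, 9, 0] =(0 4 7 8 5 6 2 10)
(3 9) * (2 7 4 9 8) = (2 7 4 9 3 8) = [0, 1, 7, 8, 9, 5, 6, 4, 2, 3]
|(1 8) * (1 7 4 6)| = 5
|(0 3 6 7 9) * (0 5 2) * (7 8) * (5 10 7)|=|(0 3 6 8 5 2)(7 9 10)|=6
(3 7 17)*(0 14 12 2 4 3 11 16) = (0 14 12 2 4 3 7 17 11 16) = [14, 1, 4, 7, 3, 5, 6, 17, 8, 9, 10, 16, 2, 13, 12, 15, 0, 11]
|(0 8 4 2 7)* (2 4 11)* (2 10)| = |(0 8 11 10 2 7)| = 6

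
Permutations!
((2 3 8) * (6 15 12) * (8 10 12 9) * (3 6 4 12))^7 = (2 15 8 6 9)(3 10)(4 12) = [0, 1, 15, 10, 12, 5, 9, 7, 6, 2, 3, 11, 4, 13, 14, 8]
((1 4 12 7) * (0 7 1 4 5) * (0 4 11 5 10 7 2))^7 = (12)(0 2) = [2, 1, 0, 3, 4, 5, 6, 7, 8, 9, 10, 11, 12]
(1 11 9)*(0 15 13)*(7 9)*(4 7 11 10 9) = (0 15 13)(1 10 9)(4 7) = [15, 10, 2, 3, 7, 5, 6, 4, 8, 1, 9, 11, 12, 0, 14, 13]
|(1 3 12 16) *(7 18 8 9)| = 4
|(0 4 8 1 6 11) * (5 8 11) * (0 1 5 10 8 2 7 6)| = |(0 4 11 1)(2 7 6 10 8 5)| = 12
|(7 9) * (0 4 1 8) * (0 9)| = 6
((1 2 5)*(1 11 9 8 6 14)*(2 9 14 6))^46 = (1 5 9 11 8 14 2) = [0, 5, 1, 3, 4, 9, 6, 7, 14, 11, 10, 8, 12, 13, 2]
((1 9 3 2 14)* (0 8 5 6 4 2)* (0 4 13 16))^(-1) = [16, 14, 4, 9, 3, 8, 5, 7, 0, 1, 10, 11, 12, 6, 2, 15, 13] = (0 16 13 6 5 8)(1 14 2 4 3 9)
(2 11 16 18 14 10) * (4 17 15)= (2 11 16 18 14 10)(4 17 15)= [0, 1, 11, 3, 17, 5, 6, 7, 8, 9, 2, 16, 12, 13, 10, 4, 18, 15, 14]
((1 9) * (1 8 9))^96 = [0, 1, 2, 3, 4, 5, 6, 7, 8, 9] = (9)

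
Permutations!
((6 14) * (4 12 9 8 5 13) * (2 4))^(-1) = (2 13 5 8 9 12 4)(6 14) = [0, 1, 13, 3, 2, 8, 14, 7, 9, 12, 10, 11, 4, 5, 6]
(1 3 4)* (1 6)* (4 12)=[0, 3, 2, 12, 6, 5, 1, 7, 8, 9, 10, 11, 4]=(1 3 12 4 6)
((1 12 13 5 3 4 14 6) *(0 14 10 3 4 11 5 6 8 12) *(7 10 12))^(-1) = (0 1 6 13 12 4 5 11 3 10 7 8 14) = [1, 6, 2, 10, 5, 11, 13, 8, 14, 9, 7, 3, 4, 12, 0]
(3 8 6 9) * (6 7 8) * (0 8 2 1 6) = [8, 6, 1, 0, 4, 5, 9, 2, 7, 3] = (0 8 7 2 1 6 9 3)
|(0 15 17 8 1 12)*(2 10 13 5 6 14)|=6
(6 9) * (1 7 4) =[0, 7, 2, 3, 1, 5, 9, 4, 8, 6] =(1 7 4)(6 9)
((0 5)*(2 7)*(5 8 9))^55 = (0 5 9 8)(2 7) = [5, 1, 7, 3, 4, 9, 6, 2, 0, 8]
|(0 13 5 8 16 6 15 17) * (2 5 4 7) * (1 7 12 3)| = |(0 13 4 12 3 1 7 2 5 8 16 6 15 17)| = 14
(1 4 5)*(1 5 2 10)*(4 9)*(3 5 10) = (1 9 4 2 3 5 10) = [0, 9, 3, 5, 2, 10, 6, 7, 8, 4, 1]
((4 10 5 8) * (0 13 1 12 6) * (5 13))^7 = (0 12 13 4 5 6 1 10 8) = [12, 10, 2, 3, 5, 6, 1, 7, 0, 9, 8, 11, 13, 4]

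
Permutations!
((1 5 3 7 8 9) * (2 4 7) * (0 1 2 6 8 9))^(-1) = [8, 0, 9, 5, 2, 1, 3, 4, 6, 7] = (0 8 6 3 5 1)(2 9 7 4)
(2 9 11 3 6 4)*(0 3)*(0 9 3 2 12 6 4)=(0 2 3 4 12 6)(9 11)=[2, 1, 3, 4, 12, 5, 0, 7, 8, 11, 10, 9, 6]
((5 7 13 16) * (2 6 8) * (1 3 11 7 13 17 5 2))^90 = (1 11 17 13 2 8 3 7 5 16 6) = [0, 11, 8, 7, 4, 16, 1, 5, 3, 9, 10, 17, 12, 2, 14, 15, 6, 13]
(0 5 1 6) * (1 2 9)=(0 5 2 9 1 6)=[5, 6, 9, 3, 4, 2, 0, 7, 8, 1]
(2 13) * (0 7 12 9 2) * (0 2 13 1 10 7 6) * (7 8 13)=(0 6)(1 10 8 13 2)(7 12 9)=[6, 10, 1, 3, 4, 5, 0, 12, 13, 7, 8, 11, 9, 2]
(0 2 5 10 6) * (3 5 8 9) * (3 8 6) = (0 2 6)(3 5 10)(8 9) = [2, 1, 6, 5, 4, 10, 0, 7, 9, 8, 3]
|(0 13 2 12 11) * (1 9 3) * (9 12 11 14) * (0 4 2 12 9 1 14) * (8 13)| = |(0 8 13 12)(1 9 3 14)(2 11 4)| = 12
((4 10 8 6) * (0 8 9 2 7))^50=(0 6 10 2)(4 9 7 8)=[6, 1, 0, 3, 9, 5, 10, 8, 4, 7, 2]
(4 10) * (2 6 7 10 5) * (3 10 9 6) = (2 3 10 4 5)(6 7 9) = [0, 1, 3, 10, 5, 2, 7, 9, 8, 6, 4]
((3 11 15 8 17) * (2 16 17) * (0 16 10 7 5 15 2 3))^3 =(17)(2 5 3 10 15 11 7 8) =[0, 1, 5, 10, 4, 3, 6, 8, 2, 9, 15, 7, 12, 13, 14, 11, 16, 17]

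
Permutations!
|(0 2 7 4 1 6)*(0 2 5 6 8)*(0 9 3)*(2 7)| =|(0 5 6 7 4 1 8 9 3)| =9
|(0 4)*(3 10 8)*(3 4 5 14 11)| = 8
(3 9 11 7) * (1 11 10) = [0, 11, 2, 9, 4, 5, 6, 3, 8, 10, 1, 7] = (1 11 7 3 9 10)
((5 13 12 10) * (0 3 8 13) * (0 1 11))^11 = [8, 0, 2, 13, 4, 11, 6, 7, 12, 9, 1, 3, 5, 10] = (0 8 12 5 11 3 13 10 1)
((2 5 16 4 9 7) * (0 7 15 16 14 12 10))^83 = [10, 1, 7, 3, 16, 2, 6, 0, 8, 4, 12, 11, 14, 13, 5, 9, 15] = (0 10 12 14 5 2 7)(4 16 15 9)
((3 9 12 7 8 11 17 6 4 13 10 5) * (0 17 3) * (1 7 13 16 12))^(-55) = (0 5 10 13 12 16 4 6 17)(1 9 3 11 8 7) = [5, 9, 2, 11, 6, 10, 17, 1, 7, 3, 13, 8, 16, 12, 14, 15, 4, 0]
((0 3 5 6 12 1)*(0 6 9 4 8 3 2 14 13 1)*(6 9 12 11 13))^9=(0 8 13 2 3 1 14 5 9 6 12 4 11)=[8, 14, 3, 1, 11, 9, 12, 7, 13, 6, 10, 0, 4, 2, 5]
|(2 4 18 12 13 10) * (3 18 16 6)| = |(2 4 16 6 3 18 12 13 10)| = 9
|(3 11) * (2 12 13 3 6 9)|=7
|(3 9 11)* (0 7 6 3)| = |(0 7 6 3 9 11)| = 6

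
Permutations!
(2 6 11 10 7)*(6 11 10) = (2 11 6 10 7) = [0, 1, 11, 3, 4, 5, 10, 2, 8, 9, 7, 6]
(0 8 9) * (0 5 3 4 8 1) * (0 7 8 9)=(0 1 7 8)(3 4 9 5)=[1, 7, 2, 4, 9, 3, 6, 8, 0, 5]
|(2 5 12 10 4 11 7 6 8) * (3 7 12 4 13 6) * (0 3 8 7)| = |(0 3)(2 5 4 11 12 10 13 6 7 8)| = 10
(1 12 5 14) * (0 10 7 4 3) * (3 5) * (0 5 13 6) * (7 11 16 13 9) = (0 10 11 16 13 6)(1 12 3 5 14)(4 9 7) = [10, 12, 2, 5, 9, 14, 0, 4, 8, 7, 11, 16, 3, 6, 1, 15, 13]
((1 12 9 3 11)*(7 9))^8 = (1 7 3)(9 11 12) = [0, 7, 2, 1, 4, 5, 6, 3, 8, 11, 10, 12, 9]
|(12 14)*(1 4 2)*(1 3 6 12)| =|(1 4 2 3 6 12 14)| =7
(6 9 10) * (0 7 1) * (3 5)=[7, 0, 2, 5, 4, 3, 9, 1, 8, 10, 6]=(0 7 1)(3 5)(6 9 10)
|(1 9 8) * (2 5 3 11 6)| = 15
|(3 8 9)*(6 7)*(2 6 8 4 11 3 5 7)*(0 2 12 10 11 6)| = 12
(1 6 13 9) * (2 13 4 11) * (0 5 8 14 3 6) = [5, 0, 13, 6, 11, 8, 4, 7, 14, 1, 10, 2, 12, 9, 3] = (0 5 8 14 3 6 4 11 2 13 9 1)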